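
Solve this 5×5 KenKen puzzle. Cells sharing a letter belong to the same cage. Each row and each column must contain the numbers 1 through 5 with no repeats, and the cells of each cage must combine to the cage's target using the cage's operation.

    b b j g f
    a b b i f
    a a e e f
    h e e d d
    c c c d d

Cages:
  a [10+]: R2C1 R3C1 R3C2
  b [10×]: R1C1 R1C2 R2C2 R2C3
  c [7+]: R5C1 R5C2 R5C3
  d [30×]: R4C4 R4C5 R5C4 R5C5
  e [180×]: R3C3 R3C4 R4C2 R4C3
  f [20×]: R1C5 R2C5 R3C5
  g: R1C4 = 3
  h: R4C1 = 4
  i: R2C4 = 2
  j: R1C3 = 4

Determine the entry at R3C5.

Cage j is a single given cell; hence R1C3 = 4.
Cage g is given, so R1C4 = 3.
Cage i is a single given cell, which forces R2C4 = 2.
Cage h is given, so R4C1 = 4.
The 4 cells of cage e must have product 180, leaving R3C3 = 3.
Cage e needs product 180, which forces R3C4 = 4.
The 4 cells of cage e must have product 180; hence R4C2 = 3.
Cage e needs product 180, leaving R4C3 = 5.
5 is placed in row 4, which forces R4C4 = 1.
Row 4 now contains 3; hence R4C5 = 2.
Cage c needs sum 7; hence R5C2 = 4.
Column 4 already has 1; hence R5C4 = 5.
Column 5 now contains 2; hence R5C5 = 3.
The 3 cells of cage a must have sum 10, so R2C1 = 3.
The 4 cells of cage b must have product 10, leaving R2C2 = 5.
Column 3 now contains 5, which forces R2C3 = 1.
The 3 cells of cage f must have product 20; hence R2C5 = 4.
5 is placed in column 2, leaving R3C2 = 2.
Column 3 now contains 1, which forces R5C3 = 2.
Cage b needs product 10; hence R1C1 = 2.
2 is placed in column 2, which forces R1C2 = 1.
1 is placed in row 1, so R1C5 = 5.
Row 3 now contains 2, so R3C1 = 5.
Column 5 now contains 5; hence R3C5 = 1.
Row 5 now contains 2, leaving R5C1 = 1.
Completed grid: 2 1 4 3 5 / 3 5 1 2 4 / 5 2 3 4 1 / 4 3 5 1 2 / 1 4 2 5 3.

1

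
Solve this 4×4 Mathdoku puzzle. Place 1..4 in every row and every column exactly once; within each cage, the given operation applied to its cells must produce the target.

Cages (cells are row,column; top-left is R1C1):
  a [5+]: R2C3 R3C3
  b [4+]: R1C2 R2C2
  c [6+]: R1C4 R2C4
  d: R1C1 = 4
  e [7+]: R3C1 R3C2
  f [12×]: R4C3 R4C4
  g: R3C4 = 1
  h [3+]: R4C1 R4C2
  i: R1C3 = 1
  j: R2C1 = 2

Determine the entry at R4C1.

D is a freebie, so R1C1 = 4.
Cage i is given; hence R1C3 = 1.
Row 1 now contains 4, leaving R1C4 = 2.
J is a freebie; hence R2C1 = 2.
Column 4 now contains 2, which forces R2C4 = 4.
Column 1 now contains 4; hence R3C1 = 3.
Row 3 already has 3, which forces R3C2 = 4.
Row 3 now contains 4, leaving R3C3 = 2.
Cage g is given, which forces R3C4 = 1.
Column 1 already has 2, which forces R4C1 = 1.
1 is placed in row 4, so R4C2 = 2.
Column 4 already has 4, so R4C4 = 3.
Row 1 already has 1, so R1C2 = 3.
Cage b needs two cells with sum 4, which forces R2C2 = 1.
4 is placed in row 2; hence R2C3 = 3.
3 is placed in row 4; hence R4C3 = 4.
Filled in: 4 3 1 2 / 2 1 3 4 / 3 4 2 1 / 1 2 4 3.

1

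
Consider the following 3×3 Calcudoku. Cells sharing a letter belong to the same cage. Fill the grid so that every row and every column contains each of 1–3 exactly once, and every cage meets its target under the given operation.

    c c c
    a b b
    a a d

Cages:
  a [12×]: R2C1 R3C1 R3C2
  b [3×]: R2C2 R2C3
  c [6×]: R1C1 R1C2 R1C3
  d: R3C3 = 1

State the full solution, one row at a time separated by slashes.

1 3 2 / 2 1 3 / 3 2 1

Cage a needs product 12, which forces R2C1 = 2.
The 3 cells of cage a must have product 12; hence R3C1 = 3.
Cage a needs product 12; hence R3C2 = 2.
Cage d is a single given cell, so R3C3 = 1.
3 is placed in column 1; hence R1C1 = 1.
Cage c needs product 6, leaving R1C2 = 3.
The 3 cells of cage c must have product 6, which forces R1C3 = 2.
Cage b needs two cells with product 3, so R2C2 = 1.
Column 3 already has 1; hence R2C3 = 3.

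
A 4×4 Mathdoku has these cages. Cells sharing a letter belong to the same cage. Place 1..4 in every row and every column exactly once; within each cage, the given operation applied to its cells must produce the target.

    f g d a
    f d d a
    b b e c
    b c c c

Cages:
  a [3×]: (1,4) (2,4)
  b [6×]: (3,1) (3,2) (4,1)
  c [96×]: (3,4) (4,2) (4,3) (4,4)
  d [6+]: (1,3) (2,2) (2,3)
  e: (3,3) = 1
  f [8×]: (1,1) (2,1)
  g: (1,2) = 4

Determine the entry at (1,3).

3

Cage g is given, which forces (1,2) = 4.
Cage e is a single given cell; hence (3,3) = 1.
Cage c has product 96; hence (3,4) = 4.
4 is placed in row 1, leaving (1,1) = 2.
2 is placed in row 1, which forces (1,3) = 3.
3 is placed in row 1, which forces (1,4) = 1.
Cage f needs two cells with product 8; hence (2,1) = 4.
The 3 cells of cage d must have sum 6, which forces (2,2) = 1.
3 is placed in column 3; hence (2,3) = 2.
Column 4 already has 1; hence (2,4) = 3.
2 is placed in column 1; hence (3,1) = 3.
3 is placed in row 3; hence (3,2) = 2.
Cage b needs product 6, leaving (4,1) = 1.
Column 2 now contains 2; hence (4,2) = 3.
The 4 cells of cage c must have product 96, leaving (4,3) = 4.
Column 4 now contains 3, so (4,4) = 2.
Filled in: 2 4 3 1 / 4 1 2 3 / 3 2 1 4 / 1 3 4 2.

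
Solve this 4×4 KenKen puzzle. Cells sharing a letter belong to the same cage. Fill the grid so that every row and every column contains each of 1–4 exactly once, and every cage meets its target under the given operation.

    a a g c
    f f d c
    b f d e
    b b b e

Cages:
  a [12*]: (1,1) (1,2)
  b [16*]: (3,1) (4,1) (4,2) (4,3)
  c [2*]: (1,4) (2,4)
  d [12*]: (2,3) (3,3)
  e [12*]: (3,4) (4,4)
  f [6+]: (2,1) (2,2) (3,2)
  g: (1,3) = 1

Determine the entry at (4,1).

Cage g is a single given cell, so (1,3) = 1.
Row 1 now contains 1, leaving (1,4) = 2.
2 is placed in column 4, so (2,4) = 1.
The 4 cells of cage b must have product 16, so (3,1) = 2.
Column 1 already has 2, so (2,1) = 3.
The 3 cells of cage f must have sum 6, leaving (2,2) = 2.
3 is placed in row 2, which forces (2,3) = 4.
Cage f has sum 6, leaving (3,2) = 1.
4 is placed in column 3, which forces (3,3) = 3.
Row 3 already has 3, so (3,4) = 4.
Column 2 now contains 1, leaving (4,2) = 4.
4 is placed in column 3, leaving (4,3) = 2.
Column 4 now contains 4, leaving (4,4) = 3.
Column 1 already has 3, leaving (1,1) = 4.
4 is placed in column 2, so (1,2) = 3.
Row 4 already has 4; hence (4,1) = 1.
Filled in: 4 3 1 2 / 3 2 4 1 / 2 1 3 4 / 1 4 2 3.

1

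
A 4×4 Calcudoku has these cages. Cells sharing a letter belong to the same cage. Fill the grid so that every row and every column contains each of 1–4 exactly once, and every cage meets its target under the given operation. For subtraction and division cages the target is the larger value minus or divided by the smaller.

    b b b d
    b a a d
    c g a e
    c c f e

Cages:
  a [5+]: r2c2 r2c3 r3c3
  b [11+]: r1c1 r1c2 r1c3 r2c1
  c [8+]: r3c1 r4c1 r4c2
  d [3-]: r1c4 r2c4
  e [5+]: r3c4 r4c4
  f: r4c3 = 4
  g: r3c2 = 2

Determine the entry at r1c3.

Cage g is a single given cell, which forces r3c2 = 2.
Row 3 now contains 2; hence r3c3 = 1.
Cage f is given, leaving r4c3 = 4.
Column 2 now contains 2; hence r2c2 = 1.
1 is placed in column 3, which forces r2c3 = 3.
Row 2 now contains 1, which forces r2c4 = 4.
4 is placed in column 4, so r3c4 = 3.
Column 2 now contains 1, which forces r4c2 = 3.
Cage b needs sum 11, so r1c1 = 3.
3 is placed in column 2, so r1c2 = 4.
Column 3 now contains 3, which forces r1c3 = 2.
4 is placed in column 4; hence r1c4 = 1.
Row 2 already has 4, leaving r2c1 = 2.
3 is placed in row 3, leaving r3c1 = 4.
Cage c needs sum 8, which forces r4c1 = 1.
Cage e needs two cells with sum 5; hence r4c4 = 2.
The full grid is 3 4 2 1 / 2 1 3 4 / 4 2 1 3 / 1 3 4 2.

2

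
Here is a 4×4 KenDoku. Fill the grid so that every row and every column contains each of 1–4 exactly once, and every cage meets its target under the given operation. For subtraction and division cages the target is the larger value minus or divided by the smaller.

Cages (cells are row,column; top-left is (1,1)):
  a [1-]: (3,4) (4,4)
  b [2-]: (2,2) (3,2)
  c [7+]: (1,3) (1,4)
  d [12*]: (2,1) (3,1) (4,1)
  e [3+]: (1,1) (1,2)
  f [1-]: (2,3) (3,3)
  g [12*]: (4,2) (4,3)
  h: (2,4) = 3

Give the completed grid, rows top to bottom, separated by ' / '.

Cage h is given; hence (2,4) = 3.
The two cells of cage c must have sum 7, which forces (1,3) = 3.
3 is placed in column 4; hence (1,4) = 4.
Column 3 already has 3, leaving (4,3) = 4.
Row 4 now contains 4, so (4,2) = 3.
Cage d needs product 12, leaving (2,1) = 4.
Row 2 now contains 4, so (2,2) = 2.
Row 2 now contains 2, which forces (2,3) = 1.
The 3 cells of cage d must have product 12; hence (3,1) = 3.
Column 2 already has 2; hence (3,2) = 4.
Column 3 already has 1; hence (3,3) = 2.
Row 3 now contains 2; hence (3,4) = 1.
Row 4 already has 3, which forces (4,1) = 1.
Column 4 already has 1, which forces (4,4) = 2.
Column 1 now contains 1, which forces (1,1) = 2.
Column 2 already has 2, leaving (1,2) = 1.

2 1 3 4 / 4 2 1 3 / 3 4 2 1 / 1 3 4 2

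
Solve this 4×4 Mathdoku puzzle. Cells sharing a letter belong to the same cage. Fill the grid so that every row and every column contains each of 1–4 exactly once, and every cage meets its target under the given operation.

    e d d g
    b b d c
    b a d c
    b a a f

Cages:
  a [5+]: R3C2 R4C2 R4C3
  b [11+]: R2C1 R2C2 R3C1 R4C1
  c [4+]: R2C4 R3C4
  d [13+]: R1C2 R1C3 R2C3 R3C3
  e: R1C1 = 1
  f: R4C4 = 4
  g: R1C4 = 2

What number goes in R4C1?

2

Cage e is a single given cell, which forces R1C1 = 1.
Cage d needs sum 13, leaving R1C2 = 4.
G is a freebie, which forces R1C4 = 2.
Cage f is a single given cell, leaving R4C4 = 4.
Row 1 now contains 2, which forces R1C3 = 3.
Cage b has sum 11; hence R2C2 = 2.
Row 2 now contains 2, which forces R2C3 = 4.
2 is placed in column 2, so R3C2 = 1.
4 is placed in column 3, leaving R3C3 = 2.
1 is placed in row 3; hence R3C4 = 3.
Column 2 already has 1, which forces R4C2 = 3.
Column 3 now contains 2, so R4C3 = 1.
Row 2 now contains 4; hence R2C1 = 3.
3 is placed in column 4; hence R2C4 = 1.
Row 3 now contains 3, so R3C1 = 4.
3 is placed in row 4, which forces R4C1 = 2.
Completed grid: 1 4 3 2 / 3 2 4 1 / 4 1 2 3 / 2 3 1 4.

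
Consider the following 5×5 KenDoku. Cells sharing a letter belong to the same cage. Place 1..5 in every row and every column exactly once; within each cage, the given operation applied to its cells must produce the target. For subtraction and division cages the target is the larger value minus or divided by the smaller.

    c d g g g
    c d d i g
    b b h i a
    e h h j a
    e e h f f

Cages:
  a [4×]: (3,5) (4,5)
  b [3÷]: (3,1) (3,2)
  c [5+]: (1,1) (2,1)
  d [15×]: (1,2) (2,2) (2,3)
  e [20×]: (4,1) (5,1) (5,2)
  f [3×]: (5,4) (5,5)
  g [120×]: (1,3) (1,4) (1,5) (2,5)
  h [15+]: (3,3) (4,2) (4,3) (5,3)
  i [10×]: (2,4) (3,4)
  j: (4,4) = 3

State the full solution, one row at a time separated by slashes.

1 5 3 4 2 / 4 3 1 2 5 / 3 1 2 5 4 / 2 4 5 3 1 / 5 2 4 1 3

Cage j is a single given cell, which forces (4,4) = 3.
Column 4 already has 3, so (5,4) = 1.
1 is placed in row 5, which forces (5,5) = 3.
Cage g needs product 120, so (1,3) = 3.
Cage d needs product 15; hence (2,2) = 3.
Column 2 already has 3, so (3,2) = 1.
Row 3 now contains 1; hence (3,5) = 4.
4 is placed in column 5, so (4,5) = 1.
Column 2 now contains 1, so (1,2) = 5.
Cage g has product 120; hence (1,4) = 4.
Row 1 already has 5, so (1,5) = 2.
Cage d needs product 15, which forces (2,3) = 1.
Column 5 now contains 2, leaving (2,5) = 5.
Row 3 now contains 1, leaving (3,1) = 3.
Row 4 now contains 1; hence (4,1) = 2.
Cage h has sum 15, so (4,2) = 4.
2 is placed in row 4, leaving (4,3) = 5.
Cage e has product 20, leaving (5,1) = 5.
The 3 cells of cage e must have product 20, so (5,2) = 2.
Cage h has sum 15, so (5,3) = 4.
4 is placed in row 1, which forces (1,1) = 1.
Row 2 already has 1, which forces (2,1) = 4.
Row 2 already has 5, leaving (2,4) = 2.
Column 3 already has 5, leaving (3,3) = 2.
Cage i's pair has product 10, which forces (3,4) = 5.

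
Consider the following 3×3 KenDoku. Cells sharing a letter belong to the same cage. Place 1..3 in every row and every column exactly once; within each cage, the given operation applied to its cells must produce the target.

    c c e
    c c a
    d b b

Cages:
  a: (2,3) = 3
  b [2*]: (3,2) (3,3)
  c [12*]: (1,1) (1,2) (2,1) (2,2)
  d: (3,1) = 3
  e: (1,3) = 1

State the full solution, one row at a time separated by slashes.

2 3 1 / 1 2 3 / 3 1 2

Cage e is given, which forces (1,3) = 1.
Cage a is given, which forces (2,3) = 3.
D is a freebie, so (3,1) = 3.
Column 3 already has 1, which forces (3,3) = 2.
3 is placed in column 1, so (1,1) = 2.
Cage c has product 12, leaving (1,2) = 3.
The 4 cells of cage c must have product 12, leaving (2,1) = 1.
Cage c has product 12; hence (2,2) = 2.
2 is placed in row 3, which forces (3,2) = 1.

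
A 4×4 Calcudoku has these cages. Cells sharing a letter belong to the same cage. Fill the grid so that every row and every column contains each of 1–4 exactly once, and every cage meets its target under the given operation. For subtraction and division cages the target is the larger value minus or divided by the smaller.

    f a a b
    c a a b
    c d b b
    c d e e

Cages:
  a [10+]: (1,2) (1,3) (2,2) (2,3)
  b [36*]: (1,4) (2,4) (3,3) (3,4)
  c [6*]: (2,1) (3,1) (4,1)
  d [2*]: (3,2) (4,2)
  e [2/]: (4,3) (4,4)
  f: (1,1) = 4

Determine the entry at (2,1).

F is a freebie, so (1,1) = 4.
Cage b needs product 36, which forces (3,3) = 3.
The only place for 4 in row 3 is (3,4).
In row 4, 3 can only go at (4,1), so (4,1) = 3.
The only place for 4 in row 4 is (4,3).
The 4 cells of cage a must have sum 10; hence (1,2) = 3.
Row 1 now contains 3, so (1,4) = 1.
Cage a needs sum 10; hence (2,2) = 4.
Column 4 already has 1, which forces (2,4) = 3.
The two cells of cage e must have quotient 2, which forces (4,4) = 2.
1 is placed in row 1, so (1,3) = 2.
Cage a has sum 10, so (2,3) = 1.
Cage d's pair has product 2, so (3,2) = 2.
2 is placed in row 4, which forces (4,2) = 1.
1 is placed in row 2; hence (2,1) = 2.
Row 3 already has 2, which forces (3,1) = 1.
Filled in: 4 3 2 1 / 2 4 1 3 / 1 2 3 4 / 3 1 4 2.

2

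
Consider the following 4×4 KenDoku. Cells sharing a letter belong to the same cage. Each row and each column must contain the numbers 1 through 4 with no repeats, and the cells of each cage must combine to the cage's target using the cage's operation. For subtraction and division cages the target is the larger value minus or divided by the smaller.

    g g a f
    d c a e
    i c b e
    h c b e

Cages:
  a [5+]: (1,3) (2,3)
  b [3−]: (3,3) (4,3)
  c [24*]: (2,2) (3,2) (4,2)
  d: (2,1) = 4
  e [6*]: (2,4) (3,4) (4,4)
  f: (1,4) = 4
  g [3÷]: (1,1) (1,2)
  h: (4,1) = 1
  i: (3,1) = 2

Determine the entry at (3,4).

3

Cage f is given, leaving (1,4) = 4.
Cage d is given, so (2,1) = 4.
Cage i is given; hence (3,1) = 2.
Cage h is a single given cell, so (4,1) = 1.
Row 4 already has 1, leaving (4,3) = 4.
1 is placed in column 1, so (1,1) = 3.
Cage g's pair has quotient 3, so (1,2) = 1.
Row 1 already has 3, which forces (1,3) = 2.
Column 3 now contains 2, leaving (2,3) = 3.
The 3 cells of cage c must have product 24, leaving (3,2) = 4.
4 is placed in column 3, leaving (3,3) = 1.
1 is placed in row 3; hence (3,4) = 3.
Column 4 now contains 3, leaving (4,4) = 2.
Row 2 now contains 3, leaving (2,2) = 2.
2 is placed in column 4, so (2,4) = 1.
2 is placed in row 4, which forces (4,2) = 3.
Filled in: 3 1 2 4 / 4 2 3 1 / 2 4 1 3 / 1 3 4 2.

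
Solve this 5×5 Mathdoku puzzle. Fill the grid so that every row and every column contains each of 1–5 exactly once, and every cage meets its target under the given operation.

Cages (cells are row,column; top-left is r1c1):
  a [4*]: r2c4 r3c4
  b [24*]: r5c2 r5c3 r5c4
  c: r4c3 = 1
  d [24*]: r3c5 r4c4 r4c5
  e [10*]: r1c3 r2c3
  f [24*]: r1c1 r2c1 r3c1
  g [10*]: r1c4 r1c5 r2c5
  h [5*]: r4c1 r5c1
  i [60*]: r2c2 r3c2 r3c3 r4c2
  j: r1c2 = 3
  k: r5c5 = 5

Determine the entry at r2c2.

1

Cage j is given, which forces r1c2 = 3.
Cage c is given, so r4c3 = 1.
K is a freebie, which forces r5c5 = 5.
Cage g has product 10, leaving r1c4 = 5.
Cage i needs product 60, so r3c3 = 3.
Row 4 already has 1, so r4c1 = 5.
Row 4 now contains 5, leaving r4c2 = 4.
5 is placed in row 5, leaving r5c1 = 1.
Column 2 now contains 4, so r5c2 = 2.
Row 5 now contains 2, leaving r5c3 = 4.
Row 5 now contains 4, so r5c4 = 3.
5 is placed in row 1, which forces r1c3 = 2.
Row 1 already has 2, leaving r1c5 = 1.
Cage f has product 24; hence r2c1 = 3.
Cage e's pair has product 10, leaving r2c3 = 5.
1 is placed in column 5, leaving r2c5 = 2.
The 3 cells of cage d must have product 24; hence r3c5 = 4.
3 is placed in column 4, which forces r4c4 = 2.
The 3 cells of cage d must have product 24; hence r4c5 = 3.
Row 1 already has 2, leaving r1c1 = 4.
Row 2 already has 5, which forces r2c2 = 1.
Cage a's pair has product 4, leaving r2c4 = 4.
Row 3 already has 4, leaving r3c1 = 2.
The 4 cells of cage i must have product 60, which forces r3c2 = 5.
Row 3 already has 4, so r3c4 = 1.
Filled in: 4 3 2 5 1 / 3 1 5 4 2 / 2 5 3 1 4 / 5 4 1 2 3 / 1 2 4 3 5.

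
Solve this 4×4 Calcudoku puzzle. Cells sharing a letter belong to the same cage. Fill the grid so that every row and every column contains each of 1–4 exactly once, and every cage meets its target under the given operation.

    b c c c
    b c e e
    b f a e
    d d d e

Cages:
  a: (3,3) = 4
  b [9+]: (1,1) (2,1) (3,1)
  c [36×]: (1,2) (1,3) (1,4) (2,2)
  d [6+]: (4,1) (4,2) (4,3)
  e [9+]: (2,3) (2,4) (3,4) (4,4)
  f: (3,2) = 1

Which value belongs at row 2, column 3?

The 4 cells of cage c must have product 36, which forces (2,2) = 3.
F is a freebie, which forces (3,2) = 1.
A is a freebie, so (3,3) = 4.
Column 2 now contains 1; hence (4,2) = 2.
Column 2 now contains 1, so (1,2) = 4.
Cage b needs sum 9, so (2,1) = 4.
4 is placed in row 2, so (2,4) = 1.
Column 4 now contains 1, leaving (4,4) = 4.
Cage c needs product 36, leaving (1,3) = 1.
Column 4 now contains 1, so (1,4) = 3.
1 is placed in row 2, so (2,3) = 2.
Cage e has sum 9, so (3,4) = 2.
Column 3 already has 1, which forces (4,3) = 3.
3 is placed in row 1, so (1,1) = 2.
2 is placed in row 3, so (3,1) = 3.
Row 4 already has 3, so (4,1) = 1.
Completed grid: 2 4 1 3 / 4 3 2 1 / 3 1 4 2 / 1 2 3 4.

2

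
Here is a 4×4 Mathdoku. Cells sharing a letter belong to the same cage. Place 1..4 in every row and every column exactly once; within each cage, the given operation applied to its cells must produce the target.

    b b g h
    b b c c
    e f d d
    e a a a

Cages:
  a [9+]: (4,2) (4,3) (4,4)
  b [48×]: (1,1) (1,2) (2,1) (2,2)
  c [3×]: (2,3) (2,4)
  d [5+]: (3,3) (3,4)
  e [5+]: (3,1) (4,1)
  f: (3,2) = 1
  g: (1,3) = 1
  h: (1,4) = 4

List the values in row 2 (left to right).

2 4 3 1

Cage g is a single given cell, so (1,3) = 1.
Cage h is given, which forces (1,4) = 4.
Column 3 already has 1, which forces (2,3) = 3.
Row 2 now contains 3, so (2,4) = 1.
Cage f is given, so (3,2) = 1.
Cage d needs two cells with sum 5; hence (3,3) = 2.
The two cells of cage d must have sum 5; hence (3,4) = 3.
Column 3 now contains 2, leaving (4,3) = 4.
Column 4 already has 3, leaving (4,4) = 2.
Row 3 now contains 3; hence (3,1) = 4.
Cage e needs two cells with sum 5, so (4,1) = 1.
2 is placed in row 4, which forces (4,2) = 3.
The 4 cells of cage b must have product 48, leaving (1,1) = 3.
3 is placed in column 2, so (1,2) = 2.
Column 1 already has 4, so (2,1) = 2.
The 4 cells of cage b must have product 48, leaving (2,2) = 4.
The full grid is 3 2 1 4 / 2 4 3 1 / 4 1 2 3 / 1 3 4 2.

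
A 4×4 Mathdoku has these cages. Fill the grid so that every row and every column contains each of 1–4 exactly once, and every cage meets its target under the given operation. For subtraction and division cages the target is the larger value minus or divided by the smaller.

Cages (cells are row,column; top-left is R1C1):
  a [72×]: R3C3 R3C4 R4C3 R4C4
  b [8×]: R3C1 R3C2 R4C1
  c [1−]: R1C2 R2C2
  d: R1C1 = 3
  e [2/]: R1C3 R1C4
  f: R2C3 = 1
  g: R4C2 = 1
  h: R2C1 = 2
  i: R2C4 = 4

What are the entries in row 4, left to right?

4 1 3 2

Cage d is a single given cell, so R1C1 = 3.
Cage h is given, which forces R2C1 = 2.
Cage f is given, which forces R2C3 = 1.
Cage i is a single given cell, leaving R2C4 = 4.
Cage g is given, so R4C2 = 1.
Row 2 already has 4, which forces R2C2 = 3.
Cage b needs product 8, so R3C1 = 1.
Cage b has product 8, which forces R3C2 = 2.
Row 3 now contains 2; hence R3C4 = 3.
1 is placed in row 4; hence R4C1 = 4.
Row 4 now contains 4, so R4C3 = 3.
3 is placed in column 4, leaving R4C4 = 2.
Column 2 already has 2; hence R1C2 = 4.
Cage e needs two cells with quotient 2, which forces R1C3 = 2.
Column 4 now contains 2; hence R1C4 = 1.
Row 3 already has 3; hence R3C3 = 4.
Filled in: 3 4 2 1 / 2 3 1 4 / 1 2 4 3 / 4 1 3 2.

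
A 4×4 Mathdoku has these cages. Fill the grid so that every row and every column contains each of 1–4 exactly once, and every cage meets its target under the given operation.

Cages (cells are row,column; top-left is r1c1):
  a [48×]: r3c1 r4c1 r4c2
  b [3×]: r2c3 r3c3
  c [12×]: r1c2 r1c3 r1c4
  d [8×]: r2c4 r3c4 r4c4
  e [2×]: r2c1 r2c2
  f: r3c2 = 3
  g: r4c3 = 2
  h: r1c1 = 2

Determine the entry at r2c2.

Cage h is given, so r1c1 = 2.
Column 1 already has 2, which forces r2c1 = 1.
Row 2 already has 1, which forces r2c2 = 2.
Row 2 already has 1, which forces r2c3 = 3.
Row 2 now contains 2, leaving r2c4 = 4.
Cage a needs product 48, which forces r3c1 = 4.
Cage f is given, so r3c2 = 3.
3 is placed in column 3, which forces r3c3 = 1.
Row 3 now contains 1, so r3c4 = 2.
The 3 cells of cage a must have product 48, which forces r4c1 = 3.
Cage a needs product 48, leaving r4c2 = 4.
Cage g is given; hence r4c3 = 2.
Column 4 already has 2, which forces r4c4 = 1.
Column 2 now contains 4; hence r1c2 = 1.
Column 3 already has 1; hence r1c3 = 4.
1 is placed in column 4, leaving r1c4 = 3.
The full grid is 2 1 4 3 / 1 2 3 4 / 4 3 1 2 / 3 4 2 1.

2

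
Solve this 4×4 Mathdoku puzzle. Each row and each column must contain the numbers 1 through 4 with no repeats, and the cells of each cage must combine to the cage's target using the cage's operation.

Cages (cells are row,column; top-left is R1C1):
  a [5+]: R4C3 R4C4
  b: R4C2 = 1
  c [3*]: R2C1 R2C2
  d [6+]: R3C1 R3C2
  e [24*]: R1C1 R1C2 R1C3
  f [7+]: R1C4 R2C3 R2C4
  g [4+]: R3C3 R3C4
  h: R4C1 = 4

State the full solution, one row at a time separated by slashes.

Cage h is given; hence R4C1 = 4.
B is a freebie; hence R4C2 = 1.
Cage c needs two cells with product 3, leaving R2C1 = 1.
Column 2 now contains 1, so R2C2 = 3.
Column 1 already has 4, which forces R3C1 = 2.
Cage d needs two cells with sum 6, so R3C2 = 4.
2 is placed in column 1, so R1C1 = 3.
Column 2 already has 4; hence R1C2 = 2.
Cage e has product 24, leaving R1C3 = 4.
Cage f needs sum 7, so R1C4 = 1.
Column 3 already has 4, leaving R2C3 = 2.
Row 2 now contains 2, leaving R2C4 = 4.
Column 4 already has 1; hence R3C4 = 3.
Column 3 now contains 2, leaving R4C3 = 3.
3 is placed in column 4; hence R4C4 = 2.
3 is placed in row 3, so R3C3 = 1.

3 2 4 1 / 1 3 2 4 / 2 4 1 3 / 4 1 3 2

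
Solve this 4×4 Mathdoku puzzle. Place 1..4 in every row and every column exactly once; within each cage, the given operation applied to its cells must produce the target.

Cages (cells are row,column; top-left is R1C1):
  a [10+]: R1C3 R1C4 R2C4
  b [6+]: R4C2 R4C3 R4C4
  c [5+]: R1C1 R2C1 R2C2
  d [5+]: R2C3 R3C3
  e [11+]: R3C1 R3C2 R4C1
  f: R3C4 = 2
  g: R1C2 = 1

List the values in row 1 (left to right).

Cage g is given, leaving R1C2 = 1.
1 is placed in column 2, leaving R2C2 = 2.
Cage e needs sum 11, so R3C1 = 3.
The 3 cells of cage e must have sum 11, which forces R3C2 = 4.
Cage f is given, leaving R3C4 = 2.
Cage e needs sum 11, so R4C1 = 4.
Column 2 now contains 2; hence R4C2 = 3.
Row 4 now contains 3, so R4C4 = 1.
Row 1 now contains 1, which forces R1C1 = 2.
The 3 cells of cage a must have sum 10, which forces R1C3 = 3.
Column 4 now contains 2, so R1C4 = 4.
3 is placed in column 1, so R2C1 = 1.
The two cells of cage d must have sum 5; hence R2C3 = 4.
Cage a needs sum 10, which forces R2C4 = 3.
Row 3 already has 2, leaving R3C3 = 1.
Row 4 already has 1, which forces R4C3 = 2.
The full grid is 2 1 3 4 / 1 2 4 3 / 3 4 1 2 / 4 3 2 1.

2 1 3 4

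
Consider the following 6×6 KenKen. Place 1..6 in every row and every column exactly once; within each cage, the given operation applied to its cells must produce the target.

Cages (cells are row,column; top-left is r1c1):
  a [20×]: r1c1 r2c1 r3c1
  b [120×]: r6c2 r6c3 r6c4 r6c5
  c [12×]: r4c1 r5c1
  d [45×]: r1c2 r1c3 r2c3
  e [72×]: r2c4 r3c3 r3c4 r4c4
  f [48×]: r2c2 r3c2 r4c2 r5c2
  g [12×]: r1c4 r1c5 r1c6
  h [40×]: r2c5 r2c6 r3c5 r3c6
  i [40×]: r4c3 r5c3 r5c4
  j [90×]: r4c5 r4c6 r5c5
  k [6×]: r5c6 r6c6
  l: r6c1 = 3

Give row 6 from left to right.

The 3 cells of cage d must have product 45, leaving r1c2 = 3.
Cage d needs product 45, leaving r1c3 = 5.
The 3 cells of cage d must have product 45; hence r2c3 = 3.
Cage l is a single given cell, leaving r6c1 = 3.
Cage i has product 40, which forces r5c4 = 5.
Row 1 needs a 4, and only r1c1 is open for it.
In row 3, 3 can only go at r3c4, so r3c4 = 3.
The only place for 2 in row 6 is r6c6.
The two cells of cage k must have product 6, which forces r5c6 = 3.
Cage j has product 90, leaving r4c5 = 3.
The 3 cells of cage j must have product 90, leaving r4c6 = 5.
Row 5 now contains 3, which forces r5c5 = 6.
Cage c needs two cells with product 12, which forces r4c1 = 6.
Row 5 now contains 6, so r5c1 = 2.
Row 5 already has 2, so r5c3 = 4.
4 is placed in column 3, so r4c3 = 2.
Row 5 now contains 4, leaving r5c2 = 1.
Row 4 already has 2, which forces r4c2 = 4.
4 is placed in row 4, which forces r4c4 = 1.
Cage e needs product 72, which forces r2c4 = 4.
4 is placed in row 2, so r2c6 = 1.
Cage e needs product 72, which forces r3c3 = 6.
Column 6 already has 1; hence r3c6 = 4.
6 is placed in column 3, which forces r6c3 = 1.
Column 4 already has 4, leaving r6c4 = 6.
6 is placed in column 4, so r1c4 = 2.
Cage g has product 12; hence r1c5 = 1.
Column 6 already has 1, so r1c6 = 6.
Row 2 already has 1, leaving r2c1 = 5.
Cage f needs product 48; hence r2c2 = 6.
5 is placed in row 2, which forces r2c5 = 2.
Cage a has product 20, leaving r3c1 = 1.
6 is placed in row 3, so r3c2 = 2.
Column 5 now contains 2, which forces r3c5 = 5.
Row 6 now contains 6; hence r6c2 = 5.
Cage b has product 120, leaving r6c5 = 4.
The full grid is 4 3 5 2 1 6 / 5 6 3 4 2 1 / 1 2 6 3 5 4 / 6 4 2 1 3 5 / 2 1 4 5 6 3 / 3 5 1 6 4 2.

3 5 1 6 4 2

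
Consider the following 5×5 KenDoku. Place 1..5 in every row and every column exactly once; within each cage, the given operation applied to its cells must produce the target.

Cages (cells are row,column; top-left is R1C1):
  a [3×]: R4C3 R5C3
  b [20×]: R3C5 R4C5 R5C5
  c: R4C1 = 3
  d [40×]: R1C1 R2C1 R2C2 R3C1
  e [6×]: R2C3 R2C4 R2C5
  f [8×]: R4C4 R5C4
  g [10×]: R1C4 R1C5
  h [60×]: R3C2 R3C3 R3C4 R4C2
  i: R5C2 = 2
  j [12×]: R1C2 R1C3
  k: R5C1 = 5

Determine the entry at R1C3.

Cage c is given; hence R4C1 = 3.
3 is placed in row 4, which forces R4C3 = 1.
K is a freebie, which forces R5C1 = 5.
Cage i is a single given cell, which forces R5C2 = 2.
1 is placed in column 3; hence R5C3 = 3.
Row 5 now contains 2, so R5C4 = 4.
Row 5 now contains 4; hence R5C5 = 1.
Cage j needs two cells with product 12; hence R1C2 = 3.
Column 3 already has 3; hence R1C3 = 4.
Cage d has product 40, so R2C2 = 5.
Column 3 already has 3, leaving R2C3 = 2.
Cage e has product 6; hence R2C4 = 1.
Cage e needs product 6; hence R2C5 = 3.
3 is placed in column 2, so R3C2 = 1.
Column 3 already has 4, so R3C3 = 5.
Column 4 now contains 1, which forces R3C4 = 3.
Row 3 now contains 5; hence R3C5 = 4.
5 is placed in column 2; hence R4C2 = 4.
4 is placed in column 4, leaving R4C4 = 2.
Column 5 already has 4, which forces R4C5 = 5.
Cage d needs product 40, which forces R1C1 = 1.
2 is placed in column 4, so R1C4 = 5.
Column 5 now contains 5, so R1C5 = 2.
1 is placed in row 2, which forces R2C1 = 4.
Row 3 now contains 4; hence R3C1 = 2.
Filled in: 1 3 4 5 2 / 4 5 2 1 3 / 2 1 5 3 4 / 3 4 1 2 5 / 5 2 3 4 1.

4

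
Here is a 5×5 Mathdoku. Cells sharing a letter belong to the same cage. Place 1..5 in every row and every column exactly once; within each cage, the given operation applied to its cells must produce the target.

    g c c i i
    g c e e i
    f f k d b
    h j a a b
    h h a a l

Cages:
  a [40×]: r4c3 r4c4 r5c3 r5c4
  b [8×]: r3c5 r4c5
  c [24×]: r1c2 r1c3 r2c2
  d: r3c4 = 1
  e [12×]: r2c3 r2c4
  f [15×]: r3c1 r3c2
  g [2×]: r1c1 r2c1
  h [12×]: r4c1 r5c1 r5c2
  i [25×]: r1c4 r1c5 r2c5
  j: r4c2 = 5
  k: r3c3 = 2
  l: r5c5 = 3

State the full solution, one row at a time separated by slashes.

2 4 3 5 1 / 1 2 4 3 5 / 5 3 2 1 4 / 3 5 1 4 2 / 4 1 5 2 3

Cage i has product 25, leaving r1c4 = 5.
Cage i needs product 25, which forces r1c5 = 1.
Cage i needs product 25, leaving r2c5 = 5.
K is a freebie; hence r3c3 = 2.
D is a freebie, so r3c4 = 1.
Row 3 now contains 2, which forces r3c5 = 4.
Cage j is a single given cell, which forces r4c2 = 5.
Column 5 already has 4; hence r4c5 = 2.
Cage l is given; hence r5c5 = 3.
1 is placed in row 1; hence r1c1 = 2.
The two cells of cage g must have product 2, so r2c1 = 1.
Cage f's pair has product 15, which forces r3c1 = 5.
5 is placed in column 2, so r3c2 = 3.
Cage h has product 12; hence r4c1 = 3.
The 4 cells of cage a must have product 40, which forces r4c3 = 1.
Row 4 already has 2; hence r4c4 = 4.
1 is placed in column 1; hence r5c1 = 4.
Row 5 already has 4; hence r5c2 = 1.
The 4 cells of cage a must have product 40; hence r5c3 = 5.
Cage a has product 40, leaving r5c4 = 2.
Column 2 now contains 3, which forces r1c2 = 4.
Cage c has product 24; hence r1c3 = 3.
Cage c has product 24, leaving r2c2 = 2.
Cage e needs two cells with product 12, leaving r2c3 = 4.
4 is placed in column 4, leaving r2c4 = 3.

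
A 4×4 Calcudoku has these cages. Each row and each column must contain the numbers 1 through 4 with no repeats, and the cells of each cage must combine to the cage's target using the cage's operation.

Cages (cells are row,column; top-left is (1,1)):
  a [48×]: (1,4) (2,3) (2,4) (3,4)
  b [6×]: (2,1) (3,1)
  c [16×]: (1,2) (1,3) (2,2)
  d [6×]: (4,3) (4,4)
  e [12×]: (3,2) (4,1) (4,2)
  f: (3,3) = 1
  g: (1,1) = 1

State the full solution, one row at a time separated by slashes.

Cage g is a single given cell; hence (1,1) = 1.
1 is placed in row 1, so (1,2) = 4.
4 is placed in row 1, which forces (1,3) = 2.
2 is placed in row 1, leaving (1,4) = 3.
Column 2 now contains 4, which forces (2,2) = 2.
2 is placed in column 3, leaving (2,3) = 4.
Row 2 now contains 4, leaving (2,4) = 1.
Cage f is given, so (3,3) = 1.
2 is placed in column 3, which forces (4,3) = 3.
Column 4 already has 3; hence (4,4) = 2.
2 is placed in row 2, leaving (2,1) = 3.
The two cells of cage b must have product 6; hence (3,1) = 2.
Row 3 already has 1, so (3,2) = 3.
Column 4 already has 2, so (3,4) = 4.
Row 4 already has 2, so (4,1) = 4.
3 is placed in row 4; hence (4,2) = 1.

1 4 2 3 / 3 2 4 1 / 2 3 1 4 / 4 1 3 2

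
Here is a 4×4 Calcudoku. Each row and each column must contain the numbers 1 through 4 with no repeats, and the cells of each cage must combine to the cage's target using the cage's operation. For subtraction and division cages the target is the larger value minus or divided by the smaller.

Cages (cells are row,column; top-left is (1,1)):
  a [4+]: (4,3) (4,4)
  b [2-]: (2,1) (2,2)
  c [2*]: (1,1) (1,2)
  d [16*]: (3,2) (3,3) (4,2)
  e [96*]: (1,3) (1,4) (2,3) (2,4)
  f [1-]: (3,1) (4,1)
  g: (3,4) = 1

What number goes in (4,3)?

1

G is a freebie; hence (3,4) = 1.
1 is placed in column 4, which forces (4,4) = 3.
1 is placed in row 3, so (3,2) = 4.
Cage d has product 16; hence (3,3) = 2.
Cage d needs product 16, which forces (4,2) = 2.
3 is placed in row 4; hence (4,3) = 1.
Cage c needs two cells with product 2; hence (1,1) = 2.
Column 2 now contains 2; hence (1,2) = 1.
2 is placed in row 1; hence (1,4) = 4.
Column 2 already has 1, which forces (2,2) = 3.
3 is placed in row 2, leaving (2,3) = 4.
4 is placed in column 4, so (2,4) = 2.
Row 3 already has 2, so (3,1) = 3.
Row 4 now contains 1, which forces (4,1) = 4.
4 is placed in row 1, so (1,3) = 3.
3 is placed in row 2; hence (2,1) = 1.
The full grid is 2 1 3 4 / 1 3 4 2 / 3 4 2 1 / 4 2 1 3.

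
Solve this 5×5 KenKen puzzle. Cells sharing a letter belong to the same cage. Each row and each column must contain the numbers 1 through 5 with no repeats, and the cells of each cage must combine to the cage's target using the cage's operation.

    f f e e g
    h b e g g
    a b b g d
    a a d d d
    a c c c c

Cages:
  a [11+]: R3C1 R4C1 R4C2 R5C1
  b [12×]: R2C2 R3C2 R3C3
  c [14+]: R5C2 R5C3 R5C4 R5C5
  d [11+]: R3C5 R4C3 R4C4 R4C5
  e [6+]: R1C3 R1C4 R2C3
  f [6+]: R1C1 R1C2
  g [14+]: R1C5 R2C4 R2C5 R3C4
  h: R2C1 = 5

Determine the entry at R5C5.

Cage h is a single given cell; hence R2C1 = 5.
In row 5, 1 can only go at R5C1, so R5C1 = 1.
Row 1 needs a 5, and only R1C5 is open for it.
Row 3 needs a 5, and only R3C4 is open for it.
Row 2 needs a 4, and only R2C2 is open for it.
Cage f needs two cells with sum 6, so R1C1 = 4.
4 is placed in column 2; hence R1C2 = 2.
The 3 cells of cage e must have sum 6, leaving R2C3 = 2.
The 4 cells of cage a must have sum 11; hence R4C2 = 5.
Column 2 now contains 5, which forces R5C2 = 3.
3 is placed in column 2; hence R3C2 = 1.
Cage b needs product 12; hence R3C3 = 3.
Cage c needs sum 14, which forces R5C3 = 5.
3 is placed in column 3, which forces R1C3 = 1.
Cage e has sum 6; hence R1C4 = 3.
Column 4 already has 3, leaving R2C4 = 1.
1 is placed in row 2; hence R2C5 = 3.
Row 3 now contains 3, which forces R3C1 = 2.
Row 3 already has 2; hence R3C5 = 4.
Cage a has sum 11, which forces R4C1 = 3.
Column 3 now contains 1, which forces R4C3 = 4.
4 is placed in row 4, so R4C4 = 2.
Row 4 now contains 2, which forces R4C5 = 1.
Column 4 already has 2; hence R5C4 = 4.
4 is placed in column 5; hence R5C5 = 2.
The full grid is 4 2 1 3 5 / 5 4 2 1 3 / 2 1 3 5 4 / 3 5 4 2 1 / 1 3 5 4 2.

2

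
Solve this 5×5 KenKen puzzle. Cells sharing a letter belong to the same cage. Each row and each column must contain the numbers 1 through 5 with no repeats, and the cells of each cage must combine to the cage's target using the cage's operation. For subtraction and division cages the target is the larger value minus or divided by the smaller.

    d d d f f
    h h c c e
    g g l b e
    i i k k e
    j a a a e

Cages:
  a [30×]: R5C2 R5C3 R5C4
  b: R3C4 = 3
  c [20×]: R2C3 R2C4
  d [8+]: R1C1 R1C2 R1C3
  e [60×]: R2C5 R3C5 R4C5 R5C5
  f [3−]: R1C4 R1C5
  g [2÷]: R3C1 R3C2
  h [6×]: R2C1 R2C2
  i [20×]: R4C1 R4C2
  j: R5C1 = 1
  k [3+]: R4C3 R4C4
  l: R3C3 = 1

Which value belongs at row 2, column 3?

5

Cage l is a single given cell, which forces R3C3 = 1.
Cage b is given; hence R3C4 = 3.
Column 3 already has 1, leaving R4C3 = 2.
2 is placed in row 4, so R4C4 = 1.
Cage j is given; hence R5C1 = 1.
Cage d needs sum 8, so R1C2 = 1.
Cage e has product 60, leaving R2C5 = 1.
Row 3 needs a 5, and only R3C5 is open for it.
The two cells of cage f must have difference 3; hence R1C4 = 5.
5 is placed in column 5; hence R1C5 = 2.
Column 4 now contains 5, which forces R2C4 = 4.
Column 4 now contains 5, which forces R5C4 = 2.
4 is placed in row 2, so R2C3 = 5.
Column 3 now contains 5, so R5C3 = 3.
3 is placed in row 5; hence R5C5 = 4.
Cage d has sum 8; hence R1C1 = 3.
3 is placed in column 3, leaving R1C3 = 4.
Column 1 now contains 3, leaving R2C1 = 2.
2 is placed in row 2, so R2C2 = 3.
Column 1 now contains 2, which forces R3C1 = 4.
Row 3 already has 4, which forces R3C2 = 2.
Column 1 already has 4, so R4C1 = 5.
5 is placed in row 4, which forces R4C2 = 4.
Column 5 already has 4, so R4C5 = 3.
3 is placed in row 5, which forces R5C2 = 5.
Completed grid: 3 1 4 5 2 / 2 3 5 4 1 / 4 2 1 3 5 / 5 4 2 1 3 / 1 5 3 2 4.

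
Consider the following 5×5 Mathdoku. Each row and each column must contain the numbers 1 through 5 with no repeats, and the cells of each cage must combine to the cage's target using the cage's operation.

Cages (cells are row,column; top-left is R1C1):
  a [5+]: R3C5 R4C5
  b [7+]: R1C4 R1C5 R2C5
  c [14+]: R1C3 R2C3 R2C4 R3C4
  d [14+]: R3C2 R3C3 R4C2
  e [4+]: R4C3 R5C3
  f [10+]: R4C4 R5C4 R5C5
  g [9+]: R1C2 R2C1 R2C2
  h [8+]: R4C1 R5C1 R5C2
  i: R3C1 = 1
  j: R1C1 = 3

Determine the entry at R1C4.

Cage j is given, so R1C1 = 3.
Cage i is a single given cell, leaving R3C1 = 1.
The 3 cells of cage d must have sum 14; hence R3C2 = 4.
The 3 cells of cage d must have sum 14, so R3C3 = 5.
Cage d has sum 14; hence R4C2 = 5.
Cage g needs sum 9, which forces R2C2 = 3.
Cage h has sum 8, which forces R4C1 = 2.
2 is placed in row 4, so R4C5 = 3.
Cage c has sum 14; hence R2C4 = 5.
Cage c has sum 14, so R3C4 = 3.
Column 5 already has 3, which forces R3C5 = 2.
Row 4 already has 3, which forces R4C3 = 1.
Row 4 now contains 1, so R4C4 = 4.
The two cells of cage e must have sum 4, leaving R5C3 = 3.
The 3 cells of cage g must have sum 9; hence R1C2 = 2.
Row 1 already has 2, so R1C3 = 4.
Row 1 already has 2, which forces R1C4 = 1.
Row 1 already has 1, so R1C5 = 5.
Row 2 already has 5; hence R2C1 = 4.
Column 3 now contains 4, so R2C3 = 2.
Row 2 now contains 4, which forces R2C5 = 1.
Column 1 already has 4; hence R5C1 = 5.
Column 2 already has 2, so R5C2 = 1.
Column 4 already has 1; hence R5C4 = 2.
Column 5 now contains 5, so R5C5 = 4.
Filled in: 3 2 4 1 5 / 4 3 2 5 1 / 1 4 5 3 2 / 2 5 1 4 3 / 5 1 3 2 4.

1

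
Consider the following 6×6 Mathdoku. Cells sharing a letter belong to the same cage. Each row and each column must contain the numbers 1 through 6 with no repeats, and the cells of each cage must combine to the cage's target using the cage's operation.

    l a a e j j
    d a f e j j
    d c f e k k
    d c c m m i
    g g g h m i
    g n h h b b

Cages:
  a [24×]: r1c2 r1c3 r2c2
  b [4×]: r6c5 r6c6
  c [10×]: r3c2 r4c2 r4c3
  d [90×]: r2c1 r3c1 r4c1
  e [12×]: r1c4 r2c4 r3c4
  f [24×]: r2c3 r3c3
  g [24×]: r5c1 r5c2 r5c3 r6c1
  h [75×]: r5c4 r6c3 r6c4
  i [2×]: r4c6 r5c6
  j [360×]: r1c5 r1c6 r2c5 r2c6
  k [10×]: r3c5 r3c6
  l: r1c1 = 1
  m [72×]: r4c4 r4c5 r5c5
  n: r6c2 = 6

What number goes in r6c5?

1

L is a freebie, which forces r1c1 = 1.
The 3 cells of cage h must have product 75; hence r5c4 = 5.
N is a freebie, leaving r6c2 = 6.
The 3 cells of cage h must have product 75, which forces r6c3 = 5.
The 3 cells of cage h must have product 75; hence r6c4 = 3.
Row 3 needs a 3, and only r3c1 is open for it.
Row 3 needs a 4, and only r3c3 is open for it.
4 is placed in column 3, leaving r2c3 = 6.
Row 2 already has 6, so r2c1 = 5.
The 3 cells of cage d must have product 90; hence r4c1 = 6.
Row 4 now contains 6, so r4c4 = 4.
The 3 cells of cage m must have product 72, so r4c5 = 3.
Cage m has product 72, which forces r5c5 = 6.
6 is placed in column 5, which forces r1c5 = 5.
Cage j has product 360, leaving r1c6 = 6.
Column 5 already has 3, so r2c5 = 4.
Cage j has product 360, so r2c6 = 3.
5 is placed in column 5; hence r3c5 = 2.
Row 3 already has 2; hence r3c6 = 5.
4 is placed in column 5, which forces r6c5 = 1.
1 is placed in row 6; hence r6c6 = 4.
The 3 cells of cage a must have product 24, which forces r1c2 = 4.
The 3 cells of cage a must have product 24, which forces r1c3 = 3.
Row 1 now contains 6; hence r1c4 = 2.
Row 2 now contains 3, so r2c2 = 2.
The 3 cells of cage e must have product 12, leaving r2c4 = 1.
5 is placed in row 3, which forces r3c2 = 1.
The 3 cells of cage e must have product 12, leaving r3c4 = 6.
The 3 cells of cage c must have product 10; hence r4c2 = 5.
The 3 cells of cage c must have product 10; hence r4c3 = 2.
2 is placed in row 4; hence r4c6 = 1.
Cage g needs product 24, which forces r5c1 = 4.
Column 2 now contains 1, leaving r5c2 = 3.
Column 3 now contains 3, so r5c3 = 1.
1 is placed in column 6, which forces r5c6 = 2.
Row 6 now contains 4, which forces r6c1 = 2.
Completed grid: 1 4 3 2 5 6 / 5 2 6 1 4 3 / 3 1 4 6 2 5 / 6 5 2 4 3 1 / 4 3 1 5 6 2 / 2 6 5 3 1 4.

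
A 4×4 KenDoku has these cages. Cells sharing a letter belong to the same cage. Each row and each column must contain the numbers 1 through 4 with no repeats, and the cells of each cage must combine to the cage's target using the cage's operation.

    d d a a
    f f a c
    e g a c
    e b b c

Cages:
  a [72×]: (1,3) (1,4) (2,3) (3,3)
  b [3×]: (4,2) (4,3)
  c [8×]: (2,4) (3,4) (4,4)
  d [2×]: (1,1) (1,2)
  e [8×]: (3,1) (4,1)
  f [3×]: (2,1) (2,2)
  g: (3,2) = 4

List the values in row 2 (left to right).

3 1 2 4

Cage a needs product 72, which forces (1,4) = 3.
Cage g is a single given cell; hence (3,2) = 4.
Row 3 now contains 4, leaving (3,1) = 2.
Row 3 already has 2, which forces (3,3) = 3.
Row 3 already has 2, so (3,4) = 1.
Cage e's pair has product 8, which forces (4,1) = 4.
3 is placed in column 3, leaving (4,3) = 1.
4 is placed in row 4, so (4,4) = 2.
Column 1 now contains 2; hence (1,1) = 1.
Cage d's pair has product 2, leaving (1,2) = 2.
Row 1 already has 2; hence (1,3) = 4.
Column 1 already has 1, leaving (2,1) = 3.
3 is placed in row 2, so (2,2) = 1.
4 is placed in column 3, which forces (2,3) = 2.
Column 4 now contains 2, leaving (2,4) = 4.
Row 4 now contains 1, so (4,2) = 3.
The full grid is 1 2 4 3 / 3 1 2 4 / 2 4 3 1 / 4 3 1 2.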